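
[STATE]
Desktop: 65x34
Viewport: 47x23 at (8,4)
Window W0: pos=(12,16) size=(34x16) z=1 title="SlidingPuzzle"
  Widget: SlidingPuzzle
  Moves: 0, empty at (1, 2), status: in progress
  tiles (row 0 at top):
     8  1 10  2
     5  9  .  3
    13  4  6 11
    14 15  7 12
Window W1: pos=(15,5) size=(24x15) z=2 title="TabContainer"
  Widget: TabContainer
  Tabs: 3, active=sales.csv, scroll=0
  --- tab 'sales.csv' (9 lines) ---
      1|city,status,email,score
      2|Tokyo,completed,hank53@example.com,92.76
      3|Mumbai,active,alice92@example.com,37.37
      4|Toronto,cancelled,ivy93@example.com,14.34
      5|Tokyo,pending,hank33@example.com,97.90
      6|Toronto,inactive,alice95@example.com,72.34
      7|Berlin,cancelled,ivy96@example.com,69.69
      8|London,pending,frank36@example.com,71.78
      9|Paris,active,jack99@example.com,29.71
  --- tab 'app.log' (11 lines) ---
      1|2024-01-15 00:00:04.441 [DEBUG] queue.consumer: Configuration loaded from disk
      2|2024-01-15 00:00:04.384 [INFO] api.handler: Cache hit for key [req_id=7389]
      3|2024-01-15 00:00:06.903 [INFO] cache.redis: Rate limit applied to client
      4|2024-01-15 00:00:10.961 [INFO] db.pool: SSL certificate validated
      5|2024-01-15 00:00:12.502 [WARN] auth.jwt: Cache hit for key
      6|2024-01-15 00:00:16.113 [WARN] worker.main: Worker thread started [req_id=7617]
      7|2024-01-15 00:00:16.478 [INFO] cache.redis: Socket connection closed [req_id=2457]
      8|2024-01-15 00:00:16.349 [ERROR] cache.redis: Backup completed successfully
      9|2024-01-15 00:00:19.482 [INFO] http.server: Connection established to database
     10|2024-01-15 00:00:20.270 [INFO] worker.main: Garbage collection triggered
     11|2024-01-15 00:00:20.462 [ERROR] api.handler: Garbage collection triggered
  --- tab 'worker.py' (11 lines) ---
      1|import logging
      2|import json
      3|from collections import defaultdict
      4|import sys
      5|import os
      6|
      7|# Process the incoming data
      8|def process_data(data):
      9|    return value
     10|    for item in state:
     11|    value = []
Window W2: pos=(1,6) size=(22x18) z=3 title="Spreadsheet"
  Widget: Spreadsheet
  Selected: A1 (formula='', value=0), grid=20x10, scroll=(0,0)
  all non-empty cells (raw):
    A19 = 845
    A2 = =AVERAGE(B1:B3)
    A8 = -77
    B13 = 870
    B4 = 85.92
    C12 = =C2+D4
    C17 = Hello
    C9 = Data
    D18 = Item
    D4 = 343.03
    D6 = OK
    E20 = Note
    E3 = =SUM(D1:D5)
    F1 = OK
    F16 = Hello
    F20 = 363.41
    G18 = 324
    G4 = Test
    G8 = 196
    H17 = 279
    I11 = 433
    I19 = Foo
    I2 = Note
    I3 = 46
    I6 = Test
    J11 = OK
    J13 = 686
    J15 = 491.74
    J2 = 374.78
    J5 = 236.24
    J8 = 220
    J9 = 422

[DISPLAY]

                                               
       ┏━━━━━━━━━━━━━━━━━━━━━━┓                
━━━━━━━━━━━━━━┓tainer         ┃                
dsheet        ┃───────────────┨                
──────────────┨csv]│ app.log │┃                
              ┃───────────────┃                
 A       B    ┃atus,email,scor┃                
--------------┃ompleted,hank53┃                
   [0]       0┃active,alice92@┃                
     0       0┃,cancelled,ivy9┃                
     0       0┃ending,hank33@e┃                
     0   85.92┃,inactive,alice┃                
     0       0┃cancelled,ivy96┃━━━━━━┓         
     0       0┃pending,frank36┃      ┃         
     0       0┃ctive,jack99@ex┃──────┨         
   -77       0┃━━━━━━━━━━━━━━━┛      ┃         
     0       0┃│ 10 │  2 │           ┃         
     0       0┃┼────┼────┤           ┃         
     0       0┃│    │  3 │           ┃         
━━━━━━━━━━━━━━┛┼────┼────┤           ┃         
    ┃│ 13 │  4 │  6 │ 11 │           ┃         
    ┃├────┼────┼────┼────┤           ┃         
    ┃│ 14 │ 15 │  7 │ 12 │           ┃         


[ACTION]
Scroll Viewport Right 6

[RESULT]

                                               
 ┏━━━━━━━━━━━━━━━━━━━━━━┓                      
━━━━━━━━┓tainer         ┃                      
        ┃───────────────┨                      
────────┨csv]│ app.log │┃                      
        ┃───────────────┃                      
   B    ┃atus,email,scor┃                      
--------┃ompleted,hank53┃                      
       0┃active,alice92@┃                      
       0┃,cancelled,ivy9┃                      
       0┃ending,hank33@e┃                      
   85.92┃,inactive,alice┃                      
       0┃cancelled,ivy96┃━━━━━━┓               
       0┃pending,frank36┃      ┃               
       0┃ctive,jack99@ex┃──────┨               
       0┃━━━━━━━━━━━━━━━┛      ┃               
       0┃│ 10 │  2 │           ┃               
       0┃┼────┼────┤           ┃               
       0┃│    │  3 │           ┃               
━━━━━━━━┛┼────┼────┤           ┃               
 13 │  4 │  6 │ 11 │           ┃               
────┼────┼────┼────┤           ┃               
 14 │ 15 │  7 │ 12 │           ┃               


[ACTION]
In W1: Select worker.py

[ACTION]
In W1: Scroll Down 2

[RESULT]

                                               
 ┏━━━━━━━━━━━━━━━━━━━━━━┓                      
━━━━━━━━┓tainer         ┃                      
        ┃───────────────┨                      
────────┨csv │ app.log │┃                      
        ┃───────────────┃                      
   B    ┃llections impor┃                      
--------┃sys            ┃                      
       0┃os             ┃                      
       0┃               ┃                      
       0┃ss the incoming┃                      
   85.92┃cess_data(data)┃                      
       0┃urn value      ┃━━━━━━┓               
       0┃ item in state:┃      ┃               
       0┃ue = []        ┃──────┨               
       0┃━━━━━━━━━━━━━━━┛      ┃               
       0┃│ 10 │  2 │           ┃               
       0┃┼────┼────┤           ┃               
       0┃│    │  3 │           ┃               
━━━━━━━━┛┼────┼────┤           ┃               
 13 │  4 │  6 │ 11 │           ┃               
────┼────┼────┼────┤           ┃               
 14 │ 15 │  7 │ 12 │           ┃               


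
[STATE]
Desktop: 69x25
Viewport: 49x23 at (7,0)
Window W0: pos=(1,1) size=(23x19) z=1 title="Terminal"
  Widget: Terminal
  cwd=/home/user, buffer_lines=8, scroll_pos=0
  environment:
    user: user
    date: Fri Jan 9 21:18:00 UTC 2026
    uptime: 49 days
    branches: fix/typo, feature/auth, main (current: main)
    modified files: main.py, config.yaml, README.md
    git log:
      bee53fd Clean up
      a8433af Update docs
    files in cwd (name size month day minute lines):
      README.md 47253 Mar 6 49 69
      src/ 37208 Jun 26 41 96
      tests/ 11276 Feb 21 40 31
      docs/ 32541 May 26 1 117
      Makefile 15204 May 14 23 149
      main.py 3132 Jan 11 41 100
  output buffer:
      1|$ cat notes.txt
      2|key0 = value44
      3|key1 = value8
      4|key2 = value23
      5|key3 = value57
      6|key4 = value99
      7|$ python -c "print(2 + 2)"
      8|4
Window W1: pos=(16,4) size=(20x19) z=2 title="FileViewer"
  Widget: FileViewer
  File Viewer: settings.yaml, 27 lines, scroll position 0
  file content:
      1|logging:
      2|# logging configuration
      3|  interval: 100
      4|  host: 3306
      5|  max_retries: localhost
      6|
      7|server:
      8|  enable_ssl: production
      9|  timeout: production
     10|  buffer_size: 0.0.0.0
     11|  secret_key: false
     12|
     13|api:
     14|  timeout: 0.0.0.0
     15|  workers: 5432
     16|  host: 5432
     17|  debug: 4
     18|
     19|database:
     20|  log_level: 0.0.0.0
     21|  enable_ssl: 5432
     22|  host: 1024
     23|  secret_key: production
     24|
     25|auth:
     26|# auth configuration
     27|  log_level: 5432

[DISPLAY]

                                                 
━━━━━━━━━━━━━━━━┓                                
inal            ┃                                
────────────────┨                                
 notes.tx┏━━━━━━━━━━━━━━━━━━┓                    
= value44┃ FileViewer       ┃                    
= value8 ┠──────────────────┨                    
= value23┃logging:         ▲┃                    
= value57┃# logging configu█┃                    
= value99┃  interval: 100  ░┃                    
hon -c "p┃  host: 3306     ░┃                    
         ┃  max_retries: lo░┃                    
         ┃                 ░┃                    
         ┃server:          ░┃                    
         ┃  enable_ssl: pro░┃                    
         ┃  timeout: produc░┃                    
         ┃  buffer_size: 0.░┃                    
         ┃  secret_key: fal░┃                    
         ┃                 ░┃                    
━━━━━━━━━┃api:             ░┃                    
         ┃  timeout: 0.0.0.░┃                    
         ┃  workers: 5432  ▼┃                    
         ┗━━━━━━━━━━━━━━━━━━┛                    


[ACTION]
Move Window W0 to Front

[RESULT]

                                                 
━━━━━━━━━━━━━━━━┓                                
inal            ┃                                
────────────────┨                                
 notes.txt      ┃━━━━━━━━━━━┓                    
= value44       ┃ewer       ┃                    
= value8        ┃───────────┨                    
= value23       ┃:         ▲┃                    
= value57       ┃ng configu█┃                    
= value99       ┃val: 100  ░┃                    
hon -c "print(2 ┃ 3306     ░┃                    
                ┃etries: lo░┃                    
                ┃          ░┃                    
                ┃          ░┃                    
                ┃e_ssl: pro░┃                    
                ┃ut: produc░┃                    
                ┃r_size: 0.░┃                    
                ┃t_key: fal░┃                    
                ┃          ░┃                    
━━━━━━━━━━━━━━━━┛          ░┃                    
         ┃  timeout: 0.0.0.░┃                    
         ┃  workers: 5432  ▼┃                    
         ┗━━━━━━━━━━━━━━━━━━┛                    


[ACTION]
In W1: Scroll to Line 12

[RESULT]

                                                 
━━━━━━━━━━━━━━━━┓                                
inal            ┃                                
────────────────┨                                
 notes.txt      ┃━━━━━━━━━━━┓                    
= value44       ┃ewer       ┃                    
= value8        ┃───────────┨                    
= value23       ┃          ▲┃                    
= value57       ┃          ░┃                    
= value99       ┃ut: 0.0.0.░┃                    
hon -c "print(2 ┃rs: 5432  ░┃                    
                ┃ 5432     ░┃                    
                ┃: 4       ░┃                    
                ┃          ░┃                    
                ┃e:        ░┃                    
                ┃evel: 0.0.░┃                    
                ┃e_ssl: 543░┃                    
                ┃ 1024     ░┃                    
                ┃t_key: pro░┃                    
━━━━━━━━━━━━━━━━┛          █┃                    
         ┃auth:            ░┃                    
         ┃# auth configurat▼┃                    
         ┗━━━━━━━━━━━━━━━━━━┛                    


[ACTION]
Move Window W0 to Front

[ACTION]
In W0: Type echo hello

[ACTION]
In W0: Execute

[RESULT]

                                                 
━━━━━━━━━━━━━━━━┓                                
inal            ┃                                
────────────────┨                                
 notes.txt      ┃━━━━━━━━━━━┓                    
= value44       ┃ewer       ┃                    
= value8        ┃───────────┨                    
= value23       ┃          ▲┃                    
= value57       ┃          ░┃                    
= value99       ┃ut: 0.0.0.░┃                    
hon -c "print(2 ┃rs: 5432  ░┃                    
                ┃ 5432     ░┃                    
o hello         ┃: 4       ░┃                    
                ┃          ░┃                    
                ┃e:        ░┃                    
                ┃evel: 0.0.░┃                    
                ┃e_ssl: 543░┃                    
                ┃ 1024     ░┃                    
                ┃t_key: pro░┃                    
━━━━━━━━━━━━━━━━┛          █┃                    
         ┃auth:            ░┃                    
         ┃# auth configurat▼┃                    
         ┗━━━━━━━━━━━━━━━━━━┛                    


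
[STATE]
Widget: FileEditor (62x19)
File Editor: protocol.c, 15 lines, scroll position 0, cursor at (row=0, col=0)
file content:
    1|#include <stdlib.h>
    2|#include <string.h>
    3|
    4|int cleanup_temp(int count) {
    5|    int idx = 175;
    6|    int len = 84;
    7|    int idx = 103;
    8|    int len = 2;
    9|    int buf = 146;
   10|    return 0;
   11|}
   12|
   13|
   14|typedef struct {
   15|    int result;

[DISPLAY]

█include <stdlib.h>                                          ▲
#include <string.h>                                          █
                                                             ░
int cleanup_temp(int count) {                                ░
    int idx = 175;                                           ░
    int len = 84;                                            ░
    int idx = 103;                                           ░
    int len = 2;                                             ░
    int buf = 146;                                           ░
    return 0;                                                ░
}                                                            ░
                                                             ░
                                                             ░
typedef struct {                                             ░
    int result;                                              ░
                                                             ░
                                                             ░
                                                             ░
                                                             ▼


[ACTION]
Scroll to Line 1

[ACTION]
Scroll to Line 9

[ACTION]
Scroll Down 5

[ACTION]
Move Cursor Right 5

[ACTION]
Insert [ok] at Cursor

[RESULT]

#inclok█de <stdlib.h>                                        ▲
#include <string.h>                                          █
                                                             ░
int cleanup_temp(int count) {                                ░
    int idx = 175;                                           ░
    int len = 84;                                            ░
    int idx = 103;                                           ░
    int len = 2;                                             ░
    int buf = 146;                                           ░
    return 0;                                                ░
}                                                            ░
                                                             ░
                                                             ░
typedef struct {                                             ░
    int result;                                              ░
                                                             ░
                                                             ░
                                                             ░
                                                             ▼


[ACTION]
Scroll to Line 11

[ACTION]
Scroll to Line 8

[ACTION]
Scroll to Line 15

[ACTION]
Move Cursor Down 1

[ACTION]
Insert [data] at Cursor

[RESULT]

#inclokude <stdlib.h>                                        ▲
#includdata█ <string.h>                                      █
                                                             ░
int cleanup_temp(int count) {                                ░
    int idx = 175;                                           ░
    int len = 84;                                            ░
    int idx = 103;                                           ░
    int len = 2;                                             ░
    int buf = 146;                                           ░
    return 0;                                                ░
}                                                            ░
                                                             ░
                                                             ░
typedef struct {                                             ░
    int result;                                              ░
                                                             ░
                                                             ░
                                                             ░
                                                             ▼


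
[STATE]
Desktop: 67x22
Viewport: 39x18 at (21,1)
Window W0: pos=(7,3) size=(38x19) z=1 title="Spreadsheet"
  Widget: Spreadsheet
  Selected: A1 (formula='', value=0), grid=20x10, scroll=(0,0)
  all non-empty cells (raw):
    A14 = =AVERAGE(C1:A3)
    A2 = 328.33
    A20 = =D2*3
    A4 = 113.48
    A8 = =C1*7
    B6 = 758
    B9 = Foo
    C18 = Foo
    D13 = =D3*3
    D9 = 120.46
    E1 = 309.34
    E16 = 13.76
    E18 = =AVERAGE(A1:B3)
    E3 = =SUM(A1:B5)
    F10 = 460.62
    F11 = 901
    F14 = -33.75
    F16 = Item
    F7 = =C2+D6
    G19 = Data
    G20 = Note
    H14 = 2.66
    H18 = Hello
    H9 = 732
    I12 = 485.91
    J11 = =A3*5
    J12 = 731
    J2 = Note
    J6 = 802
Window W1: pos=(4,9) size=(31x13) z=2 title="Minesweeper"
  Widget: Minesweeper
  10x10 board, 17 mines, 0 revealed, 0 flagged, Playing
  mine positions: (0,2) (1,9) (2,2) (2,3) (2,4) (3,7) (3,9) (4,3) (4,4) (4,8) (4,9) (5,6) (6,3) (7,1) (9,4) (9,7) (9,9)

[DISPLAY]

                                       
                                       
━━━━━━━━━━━━━━━━━━━━━━━┓               
                       ┃               
───────────────────────┨               
                       ┃               
  B       C       D    ┃               
-----------------------┃               
━━━━━━━━━━━━━┓0       0┃               
             ┃0       0┃               
─────────────┨0       0┃               
             ┃0       0┃               
             ┃0       0┃               
             ┃0       0┃               
             ┃0       0┃               
             ┃0       0┃               
             ┃0  120.46┃               
             ┃0       0┃               


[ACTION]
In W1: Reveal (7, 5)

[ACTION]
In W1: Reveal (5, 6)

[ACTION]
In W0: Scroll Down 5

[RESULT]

                                       
                                       
━━━━━━━━━━━━━━━━━━━━━━━┓               
                       ┃               
───────────────────────┨               
                       ┃               
  B       C       D    ┃               
-----------------------┃               
━━━━━━━━━━━━━┓0       0┃               
             ┃0       0┃               
─────────────┨0       0┃               
             ┃0  120.46┃               
             ┃0       0┃               
             ┃0       0┃               
             ┃0       0┃               
             ┃0       0┃               
             ┃0       0┃               
             ┃0       0┃               


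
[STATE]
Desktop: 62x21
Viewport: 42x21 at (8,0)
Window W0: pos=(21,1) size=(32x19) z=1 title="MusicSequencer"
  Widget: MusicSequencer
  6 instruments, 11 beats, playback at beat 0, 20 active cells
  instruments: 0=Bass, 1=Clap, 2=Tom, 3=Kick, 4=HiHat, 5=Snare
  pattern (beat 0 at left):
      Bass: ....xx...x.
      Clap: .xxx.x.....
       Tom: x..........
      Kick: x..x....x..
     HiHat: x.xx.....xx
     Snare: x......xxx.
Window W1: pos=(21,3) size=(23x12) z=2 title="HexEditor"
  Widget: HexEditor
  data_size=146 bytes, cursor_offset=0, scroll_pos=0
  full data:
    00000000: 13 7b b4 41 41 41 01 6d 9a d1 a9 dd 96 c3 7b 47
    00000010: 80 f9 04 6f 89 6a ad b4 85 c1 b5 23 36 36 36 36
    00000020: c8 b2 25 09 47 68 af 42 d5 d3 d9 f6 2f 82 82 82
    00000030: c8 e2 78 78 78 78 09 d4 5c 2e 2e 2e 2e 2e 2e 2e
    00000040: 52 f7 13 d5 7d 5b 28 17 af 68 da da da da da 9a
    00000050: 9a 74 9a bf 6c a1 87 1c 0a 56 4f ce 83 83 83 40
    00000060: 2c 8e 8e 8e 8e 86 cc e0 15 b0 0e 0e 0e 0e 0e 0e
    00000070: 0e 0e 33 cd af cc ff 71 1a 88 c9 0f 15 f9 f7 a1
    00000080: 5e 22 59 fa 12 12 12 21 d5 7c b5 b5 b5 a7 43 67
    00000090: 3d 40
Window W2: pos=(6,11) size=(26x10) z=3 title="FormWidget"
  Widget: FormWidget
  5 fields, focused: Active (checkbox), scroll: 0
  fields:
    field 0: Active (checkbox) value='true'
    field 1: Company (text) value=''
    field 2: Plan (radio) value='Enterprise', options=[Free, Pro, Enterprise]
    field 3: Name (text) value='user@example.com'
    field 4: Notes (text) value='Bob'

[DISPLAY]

                                          
             ┏━━━━━━━━━━━━━━━━━━━━━━━━━━━━
             ┃ MusicSequencer             
             ┏━━━━━━━━━━━━━━━━━━━━━┓──────
             ┃ HexEditor           ┃      
             ┠─────────────────────┨      
             ┃00000000  13 7b b4 41┃      
             ┃00000010  80 f9 04 6f┃      
             ┃00000020  c8 b2 25 09┃      
             ┃00000030  c8 e2 78 78┃      
             ┃00000040  52 f7 13 d5┃      
━━━━━━━━━━━━━━━━━━━━━━━┓9a 74 9a bf┃      
FormWidget             ┃2c 8e 8e 8e┃      
───────────────────────┨0e 0e 33 cd┃      
 Active:     [x]       ┃━━━━━━━━━━━┛      
 Company:    [        ]┃                  
 Plan:       ( ) Free  ┃                  
 Name:       [user@exa]┃                  
 Notes:      [Bob     ]┃                  
                       ┃━━━━━━━━━━━━━━━━━━
━━━━━━━━━━━━━━━━━━━━━━━┛                  


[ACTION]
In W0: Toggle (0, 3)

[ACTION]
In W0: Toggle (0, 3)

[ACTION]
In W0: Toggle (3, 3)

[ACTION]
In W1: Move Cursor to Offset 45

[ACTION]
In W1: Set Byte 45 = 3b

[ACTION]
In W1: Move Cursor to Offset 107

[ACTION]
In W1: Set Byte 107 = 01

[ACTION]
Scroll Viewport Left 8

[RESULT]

                                          
                     ┏━━━━━━━━━━━━━━━━━━━━
                     ┃ MusicSequencer     
                     ┏━━━━━━━━━━━━━━━━━━━━
                     ┃ HexEditor          
                     ┠────────────────────
                     ┃00000000  13 7b b4 4
                     ┃00000010  80 f9 04 6
                     ┃00000020  c8 b2 25 0
                     ┃00000030  c8 e2 78 7
                     ┃00000040  52 f7 13 d
      ┏━━━━━━━━━━━━━━━━━━━━━━━━┓9a 74 9a b
      ┃ FormWidget             ┃2c 8e 8e 8
      ┠────────────────────────┨0e 0e 33 c
      ┃> Active:     [x]       ┃━━━━━━━━━━
      ┃  Company:    [        ]┃          
      ┃  Plan:       ( ) Free  ┃          
      ┃  Name:       [user@exa]┃          
      ┃  Notes:      [Bob     ]┃          
      ┃                        ┃━━━━━━━━━━
      ┗━━━━━━━━━━━━━━━━━━━━━━━━┛          


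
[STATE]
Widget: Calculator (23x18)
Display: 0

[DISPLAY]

                      0
┌───┬───┬───┬───┐      
│ 7 │ 8 │ 9 │ ÷ │      
├───┼───┼───┼───┤      
│ 4 │ 5 │ 6 │ × │      
├───┼───┼───┼───┤      
│ 1 │ 2 │ 3 │ - │      
├───┼───┼───┼───┤      
│ 0 │ . │ = │ + │      
├───┼───┼───┼───┤      
│ C │ MC│ MR│ M+│      
└───┴───┴───┴───┘      
                       
                       
                       
                       
                       
                       


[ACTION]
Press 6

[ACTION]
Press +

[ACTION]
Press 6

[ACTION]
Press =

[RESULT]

                     12
┌───┬───┬───┬───┐      
│ 7 │ 8 │ 9 │ ÷ │      
├───┼───┼───┼───┤      
│ 4 │ 5 │ 6 │ × │      
├───┼───┼───┼───┤      
│ 1 │ 2 │ 3 │ - │      
├───┼───┼───┼───┤      
│ 0 │ . │ = │ + │      
├───┼───┼───┼───┤      
│ C │ MC│ MR│ M+│      
└───┴───┴───┴───┘      
                       
                       
                       
                       
                       
                       


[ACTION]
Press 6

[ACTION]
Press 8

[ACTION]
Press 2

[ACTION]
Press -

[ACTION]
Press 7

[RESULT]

                      7
┌───┬───┬───┬───┐      
│ 7 │ 8 │ 9 │ ÷ │      
├───┼───┼───┼───┤      
│ 4 │ 5 │ 6 │ × │      
├───┼───┼───┼───┤      
│ 1 │ 2 │ 3 │ - │      
├───┼───┼───┼───┤      
│ 0 │ . │ = │ + │      
├───┼───┼───┼───┤      
│ C │ MC│ MR│ M+│      
└───┴───┴───┴───┘      
                       
                       
                       
                       
                       
                       


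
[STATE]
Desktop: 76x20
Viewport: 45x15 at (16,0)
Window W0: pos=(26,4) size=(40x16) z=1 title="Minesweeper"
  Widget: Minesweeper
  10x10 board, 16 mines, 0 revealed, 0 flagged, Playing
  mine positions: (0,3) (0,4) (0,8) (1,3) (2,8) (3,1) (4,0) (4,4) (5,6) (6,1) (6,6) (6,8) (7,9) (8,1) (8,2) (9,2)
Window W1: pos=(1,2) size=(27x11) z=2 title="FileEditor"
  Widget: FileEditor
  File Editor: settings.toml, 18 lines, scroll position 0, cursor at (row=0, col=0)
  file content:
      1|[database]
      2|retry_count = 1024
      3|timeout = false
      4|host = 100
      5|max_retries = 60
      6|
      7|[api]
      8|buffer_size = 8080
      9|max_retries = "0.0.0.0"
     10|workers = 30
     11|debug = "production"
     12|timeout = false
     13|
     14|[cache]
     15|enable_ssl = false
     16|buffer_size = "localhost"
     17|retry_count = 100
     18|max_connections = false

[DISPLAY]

                                             
                                             
━━━━━━━━━━━┓                                 
           ┃                                 
───────────┨━━━━━━━━━━━━━━━━━━━━━━━━━━━━━━━━━
          ▲┃Minesweeper                      
1024      █┃─────────────────────────────────
e         ░┃■■■■■■■■■                        
          ░┃■■■■■■■■■                        
60        ░┃■■■■■■■■■                        
          ░┃■■■■■■■■■                        
          ▼┃■■■■■■■■■                        
━━━━━━━━━━━┛■■■■■■■■■                        
          ┃■■■■■■■■■■                        
          ┃■■■■■■■■■■                        


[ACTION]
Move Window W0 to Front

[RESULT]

                                             
                                             
━━━━━━━━━━━┓                                 
           ┃                                 
──────────┏━━━━━━━━━━━━━━━━━━━━━━━━━━━━━━━━━━
          ┃ Minesweeper                      
1024      ┠──────────────────────────────────
e         ┃■■■■■■■■■■                        
          ┃■■■■■■■■■■                        
60        ┃■■■■■■■■■■                        
          ┃■■■■■■■■■■                        
          ┃■■■■■■■■■■                        
━━━━━━━━━━┃■■■■■■■■■■                        
          ┃■■■■■■■■■■                        
          ┃■■■■■■■■■■                        


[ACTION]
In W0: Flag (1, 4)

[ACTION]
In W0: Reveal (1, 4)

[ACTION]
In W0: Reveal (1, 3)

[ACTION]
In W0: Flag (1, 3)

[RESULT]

                                             
                                             
━━━━━━━━━━━┓                                 
           ┃                                 
──────────┏━━━━━━━━━━━━━━━━━━━━━━━━━━━━━━━━━━
          ┃ Minesweeper                      
1024      ┠──────────────────────────────────
e         ┃■■■✹✹■■■✹■                        
          ┃■■■✹⚑■■■■■                        
60        ┃■■■■■■■■✹■                        
          ┃■✹■■■■■■■■                        
          ┃✹■■■✹■■■■■                        
━━━━━━━━━━┃■■■■■■✹■■■                        
          ┃■✹■■■■✹■✹■                        
          ┃■■■■■■■■■✹                        


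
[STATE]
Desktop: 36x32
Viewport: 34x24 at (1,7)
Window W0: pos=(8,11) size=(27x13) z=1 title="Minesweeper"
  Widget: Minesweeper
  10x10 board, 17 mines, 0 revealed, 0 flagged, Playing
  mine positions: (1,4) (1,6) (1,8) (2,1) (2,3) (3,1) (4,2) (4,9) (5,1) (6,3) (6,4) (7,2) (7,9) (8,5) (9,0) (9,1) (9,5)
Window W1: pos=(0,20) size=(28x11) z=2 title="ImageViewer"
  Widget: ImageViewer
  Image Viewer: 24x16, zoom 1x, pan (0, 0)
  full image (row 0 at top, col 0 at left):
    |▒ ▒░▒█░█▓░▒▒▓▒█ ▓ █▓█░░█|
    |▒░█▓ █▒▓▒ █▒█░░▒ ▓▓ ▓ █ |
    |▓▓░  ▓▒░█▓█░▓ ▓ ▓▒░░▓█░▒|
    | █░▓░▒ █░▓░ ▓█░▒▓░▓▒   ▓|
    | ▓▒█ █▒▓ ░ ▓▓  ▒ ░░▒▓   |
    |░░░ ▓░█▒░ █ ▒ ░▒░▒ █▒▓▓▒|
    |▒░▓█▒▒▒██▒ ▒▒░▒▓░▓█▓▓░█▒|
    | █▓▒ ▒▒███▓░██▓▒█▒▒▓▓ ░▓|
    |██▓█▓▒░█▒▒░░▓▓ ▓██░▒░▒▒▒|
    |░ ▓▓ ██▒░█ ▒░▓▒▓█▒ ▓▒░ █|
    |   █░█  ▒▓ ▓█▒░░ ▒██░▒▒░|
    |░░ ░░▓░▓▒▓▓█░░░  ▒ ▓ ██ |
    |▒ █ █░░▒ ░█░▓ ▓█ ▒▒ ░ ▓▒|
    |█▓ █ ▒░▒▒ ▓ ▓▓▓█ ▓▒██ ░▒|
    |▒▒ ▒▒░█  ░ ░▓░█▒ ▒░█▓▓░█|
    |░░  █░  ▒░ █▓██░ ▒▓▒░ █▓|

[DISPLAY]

                                  
                                  
                                  
                                  
       ┏━━━━━━━━━━━━━━━━━━━━━━━━━┓
       ┃ Minesweeper             ┃
       ┠─────────────────────────┨
       ┃■■■■■■■■■■               ┃
       ┃■■■■■■■■■■               ┃
       ┃■■■■■■■■■■               ┃
       ┃■■■■■■■■■■               ┃
       ┃■■■■■■■■■■               ┃
       ┃■■■■■■■■■■               ┃
━━━━━━━━━━━━━━━━━━━━━━━━━━┓      ┃
 ImageViewer              ┃      ┃
──────────────────────────┨      ┃
▒ ▒░▒█░█▓░▒▒▓▒█ ▓ █▓█░░█  ┃━━━━━━┛
▒░█▓ █▒▓▒ █▒█░░▒ ▓▓ ▓ █   ┃       
▓▓░  ▓▒░█▓█░▓ ▓ ▓▒░░▓█░▒  ┃       
 █░▓░▒ █░▓░ ▓█░▒▓░▓▒   ▓  ┃       
 ▓▒█ █▒▓ ░ ▓▓  ▒ ░░▒▓     ┃       
░░░ ▓░█▒░ █ ▒ ░▒░▒ █▒▓▓▒  ┃       
▒░▓█▒▒▒██▒ ▒▒░▒▓░▓█▓▓░█▒  ┃       
━━━━━━━━━━━━━━━━━━━━━━━━━━┛       


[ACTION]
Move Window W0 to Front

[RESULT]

                                  
                                  
                                  
                                  
       ┏━━━━━━━━━━━━━━━━━━━━━━━━━┓
       ┃ Minesweeper             ┃
       ┠─────────────────────────┨
       ┃■■■■■■■■■■               ┃
       ┃■■■■■■■■■■               ┃
       ┃■■■■■■■■■■               ┃
       ┃■■■■■■■■■■               ┃
       ┃■■■■■■■■■■               ┃
       ┃■■■■■■■■■■               ┃
━━━━━━━┃■■■■■■■■■■               ┃
 ImageV┃■■■■■■■■■■               ┃
───────┃■■■■■■■■■■               ┃
▒ ▒░▒█░┗━━━━━━━━━━━━━━━━━━━━━━━━━┛
▒░█▓ █▒▓▒ █▒█░░▒ ▓▓ ▓ █   ┃       
▓▓░  ▓▒░█▓█░▓ ▓ ▓▒░░▓█░▒  ┃       
 █░▓░▒ █░▓░ ▓█░▒▓░▓▒   ▓  ┃       
 ▓▒█ █▒▓ ░ ▓▓  ▒ ░░▒▓     ┃       
░░░ ▓░█▒░ █ ▒ ░▒░▒ █▒▓▓▒  ┃       
▒░▓█▒▒▒██▒ ▒▒░▒▓░▓█▓▓░█▒  ┃       
━━━━━━━━━━━━━━━━━━━━━━━━━━┛       


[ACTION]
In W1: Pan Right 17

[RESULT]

                                  
                                  
                                  
                                  
       ┏━━━━━━━━━━━━━━━━━━━━━━━━━┓
       ┃ Minesweeper             ┃
       ┠─────────────────────────┨
       ┃■■■■■■■■■■               ┃
       ┃■■■■■■■■■■               ┃
       ┃■■■■■■■■■■               ┃
       ┃■■■■■■■■■■               ┃
       ┃■■■■■■■■■■               ┃
       ┃■■■■■■■■■■               ┃
━━━━━━━┃■■■■■■■■■■               ┃
 ImageV┃■■■■■■■■■■               ┃
───────┃■■■■■■■■■■               ┃
 █▓█░░█┗━━━━━━━━━━━━━━━━━━━━━━━━━┛
▓▓ ▓ █                    ┃       
▒░░▓█░▒                   ┃       
░▓▒   ▓                   ┃       
░░▒▓                      ┃       
▒ █▒▓▓▒                   ┃       
▓█▓▓░█▒                   ┃       
━━━━━━━━━━━━━━━━━━━━━━━━━━┛       


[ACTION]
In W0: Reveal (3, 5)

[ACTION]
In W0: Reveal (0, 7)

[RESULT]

                                  
                                  
                                  
                                  
       ┏━━━━━━━━━━━━━━━━━━━━━━━━━┓
       ┃ Minesweeper             ┃
       ┠─────────────────────────┨
       ┃■■■■■■■2■■               ┃
       ┃■■■■■■■■■■               ┃
       ┃■■■■22121■               ┃
       ┃■■■21   1■               ┃
       ┃■■■1    1■               ┃
       ┃■■■321  1■               ┃
━━━━━━━┃■■■■■1  1■               ┃
 ImageV┃■■■■■21 1■               ┃
───────┃■■■■■■2 11               ┃
 █▓█░░█┗━━━━━━━━━━━━━━━━━━━━━━━━━┛
▓▓ ▓ █                    ┃       
▒░░▓█░▒                   ┃       
░▓▒   ▓                   ┃       
░░▒▓                      ┃       
▒ █▒▓▓▒                   ┃       
▓█▓▓░█▒                   ┃       
━━━━━━━━━━━━━━━━━━━━━━━━━━┛       
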